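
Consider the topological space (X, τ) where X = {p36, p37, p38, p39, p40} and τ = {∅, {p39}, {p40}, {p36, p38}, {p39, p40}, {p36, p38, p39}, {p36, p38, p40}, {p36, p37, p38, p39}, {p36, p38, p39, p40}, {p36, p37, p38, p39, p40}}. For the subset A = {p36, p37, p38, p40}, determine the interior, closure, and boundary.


int(A) = {p36, p38, p40}, cl(A) = {p36, p37, p38, p40}, ∂A = {p37}.

Closed sets in (X, τ) are complements of opens:
  closed(X, τ) = {∅, {p37}, {p40}, {p37, p39}, {p37, p40}, {p36, p37, p38}, {p37, p39, p40}, {p36, p37, p38, p39}, {p36, p37, p38, p40}, {p36, p37, p38, p39, p40}}.
int(A) = ⋃ {U ∈ τ : U ⊆ A}. Opens contained in A: ∅, {p40}, {p36, p38}, {p36, p38, p40}.
Taking the union of these: int(A) = {p36, p38, p40}.
cl(A) = ⋂ {C closed : A ⊆ C}. Closed sets containing A: {p36, p37, p38, p40}, {p36, p37, p38, p39, p40}.
Intersecting these: cl(A) = {p36, p37, p38, p40}.
∂A = cl(A) ∖ int(A) = {p36, p37, p38, p40} ∖ {p36, p38, p40} = {p37}.


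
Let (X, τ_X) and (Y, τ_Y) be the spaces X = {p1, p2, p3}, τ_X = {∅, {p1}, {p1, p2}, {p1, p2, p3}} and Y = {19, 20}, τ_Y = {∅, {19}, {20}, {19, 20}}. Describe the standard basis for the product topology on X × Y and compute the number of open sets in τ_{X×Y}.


Basis B = {∅ × ∅, {p1} × {19}, {p1} × {20}, {p1} × {19, 20}, {p1, p2} × {19}, {p1, p2} × {20}, {p1, p2, p3} × {19}, {p1, p2, p3} × {20}, {p1, p2} × {19, 20}, {p1, p2, p3} × {19, 20}}; |τ_{X×Y}| = 16.

Enumerate products U × V with U ∈ τ_X, V ∈ τ_Y (deduplicated):
  ∅ × ∅ = {} (∅)
  {p1} × {19} = {(p1,19)}
  {p1} × {20} = {(p1,20)}
  {p1} × {19, 20} = {(p1,19), (p1,20)}
  {p1, p2} × {19} = {(p1,19), (p2,19)}
  {p1, p2} × {20} = {(p1,20), (p2,20)}
  {p1, p2, p3} × {19} = {(p1,19), (p2,19), (p3,19)}
  {p1, p2, p3} × {20} = {(p1,20), (p2,20), (p3,20)}
  {p1, p2} × {19, 20} = {(p1,19), (p1,20), (p2,19), (p2,20)}
  {p1, p2, p3} × {19, 20} = {(p1,19), (p1,20), (p2,19), (p2,20), (p3,19), (p3,20)}
These 10 distinct sets form the basis B.
Close under arbitrary unions to get τ_{X×Y}; counting gives |τ_{X×Y}| = 16.


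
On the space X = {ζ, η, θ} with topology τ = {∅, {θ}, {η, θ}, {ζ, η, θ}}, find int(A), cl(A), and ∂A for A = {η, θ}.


int(A) = {η, θ}, cl(A) = {ζ, η, θ}, ∂A = {ζ}.

Closed sets in (X, τ) are complements of opens:
  closed(X, τ) = {∅, {ζ}, {ζ, η}, {ζ, η, θ}}.
int(A) = ⋃ {U ∈ τ : U ⊆ A}. Opens contained in A: ∅, {θ}, {η, θ}.
Taking the union of these: int(A) = {η, θ}.
cl(A) = ⋂ {C closed : A ⊆ C}. Closed sets containing A: {ζ, η, θ}.
Intersecting these: cl(A) = {ζ, η, θ}.
∂A = cl(A) ∖ int(A) = {ζ, η, θ} ∖ {η, θ} = {ζ}.


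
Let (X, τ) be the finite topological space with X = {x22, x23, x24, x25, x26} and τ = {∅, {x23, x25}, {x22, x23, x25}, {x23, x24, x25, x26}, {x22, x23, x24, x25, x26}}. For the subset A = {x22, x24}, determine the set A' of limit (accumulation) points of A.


A' = {x26}

For each x ∈ X, list the open sets U ∈ τ with x ∈ U, then check whether U ∩ (A ∖ {x}) ≠ ∅ for every such U.
  x = x22: open {x22, x23, x25} ∋ x has {x22, x23, x25} ∩ (A ∖ {x22}) = ∅, so x is NOT a limit point.
  x = x23: open {x23, x25} ∋ x has {x23, x25} ∩ (A ∖ {x23}) = ∅, so x is NOT a limit point.
  x = x24: open {x23, x24, x25, x26} ∋ x has {x23, x24, x25, x26} ∩ (A ∖ {x24}) = ∅, so x is NOT a limit point.
  x = x25: open {x23, x25} ∋ x has {x23, x25} ∩ (A ∖ {x25}) = ∅, so x is NOT a limit point.
  x = x26: opens ∋ x are {x23, x24, x25, x26}, {x22, x23, x24, x25, x26}; each meets A ∖ {x26}, so x IS a limit point.
Collecting: A' = {x26}.


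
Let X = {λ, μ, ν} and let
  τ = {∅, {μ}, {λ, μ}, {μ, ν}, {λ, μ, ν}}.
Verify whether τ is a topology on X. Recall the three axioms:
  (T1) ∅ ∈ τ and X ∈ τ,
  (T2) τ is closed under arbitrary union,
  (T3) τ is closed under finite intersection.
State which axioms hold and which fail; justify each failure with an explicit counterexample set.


τ IS a topology on X.

Axiom (T1): ∅ ∈ τ? Yes; X ∈ τ? Yes.
Axiom (T2/T3): check pairwise unions and intersections of members of τ.
All pairwise intersections and unions checked — each lies in τ. Therefore τ satisfies (T1), (T2), (T3): it IS a topology on X.


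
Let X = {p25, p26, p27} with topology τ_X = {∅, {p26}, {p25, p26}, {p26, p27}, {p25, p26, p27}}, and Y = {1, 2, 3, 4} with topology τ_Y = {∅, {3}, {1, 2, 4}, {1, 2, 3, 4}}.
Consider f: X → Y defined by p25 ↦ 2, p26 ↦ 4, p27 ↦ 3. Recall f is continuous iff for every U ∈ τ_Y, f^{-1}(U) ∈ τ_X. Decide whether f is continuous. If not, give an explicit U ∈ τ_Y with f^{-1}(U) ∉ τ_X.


f is NOT continuous.

Compute f^{-1}(U) for each U ∈ τ_Y:
  U = ∅: f^{-1}(U) = ∅ ∈ τ_X ✓.
  U = {3}: f^{-1}(U) = {p27} ∉ τ_X ✗.
  U = {1, 2, 4}: f^{-1}(U) = {p25, p26} ∈ τ_X ✓.
  U = {1, 2, 3, 4}: f^{-1}(U) = {p25, p26, p27} ∈ τ_X ✓.
Found U = {3} with f^{-1}(U) = {p27} not in τ_X. Therefore f is NOT continuous.


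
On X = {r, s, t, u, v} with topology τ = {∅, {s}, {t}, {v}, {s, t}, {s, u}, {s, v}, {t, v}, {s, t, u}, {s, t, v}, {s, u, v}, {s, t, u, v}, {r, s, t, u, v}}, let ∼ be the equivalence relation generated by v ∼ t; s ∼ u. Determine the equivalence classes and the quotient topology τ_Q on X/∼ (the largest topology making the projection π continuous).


X/∼ = {[r], [s=u], [t=v]}; |τ_Q| = 5.

Equivalence classes: [r], [s=u], [t=v].
Quotient map π: X → X/∼ sends r ↦ [r], s ↦ [s=u], t ↦ [t=v], u ↦ [s=u], v ↦ [t=v].
For each subset V ⊆ X/∼, compute π^{-1}(V) ⊆ X and check whether π^{-1}(V) ∈ τ. V is open in τ_Q iff π^{-1}(V) ∈ τ.
  V = {}: π^{-1}(V) = ∅ ∈ τ ✓.
  V = {[r]}: π^{-1}(V) = {r} ∉ τ ✗.
  V = {[s=u]}: π^{-1}(V) = {s, u} ∈ τ ✓.
  V = {[r], [s=u]}: π^{-1}(V) = {r, s, u} ∉ τ ✗.
  V = {[t=v]}: π^{-1}(V) = {t, v} ∈ τ ✓.
  V = {[r], [t=v]}: π^{-1}(V) = {r, t, v} ∉ τ ✗.
  V = {[s=u], [t=v]}: π^{-1}(V) = {s, t, u, v} ∈ τ ✓.
  V = {[r], [s=u], [t=v]}: π^{-1}(V) = {r, s, t, u, v} ∈ τ ✓.
Open sets in the quotient: τ_Q = {{}, {[s=u]}, {[t=v]}, {[s=u], [t=v]}, {[r], [s=u], [t=v]}} (5 elements).


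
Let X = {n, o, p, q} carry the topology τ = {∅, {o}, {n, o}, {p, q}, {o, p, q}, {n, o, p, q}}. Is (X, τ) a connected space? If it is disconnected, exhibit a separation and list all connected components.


(X, τ) is disconnected; components = [{n, o}, {p, q}].

Find clopen sets (U ∈ τ with X ∖ U ∈ τ):
  U = ∅, X ∖ U = {n, o, p, q} — both open, so U is clopen.
  U = {n, o}, X ∖ U = {p, q} — both open, so U is clopen.
  U = {p, q}, X ∖ U = {n, o} — both open, so U is clopen.
  U = {n, o, p, q}, X ∖ U = ∅ — both open, so U is clopen.
Nontrivial clopen(s) exist: e.g. {p, q}. So (X, τ) is disconnected.
Compute connected components by grouping points that agree on all clopens:
  component: {n, o}
  component: {p, q}


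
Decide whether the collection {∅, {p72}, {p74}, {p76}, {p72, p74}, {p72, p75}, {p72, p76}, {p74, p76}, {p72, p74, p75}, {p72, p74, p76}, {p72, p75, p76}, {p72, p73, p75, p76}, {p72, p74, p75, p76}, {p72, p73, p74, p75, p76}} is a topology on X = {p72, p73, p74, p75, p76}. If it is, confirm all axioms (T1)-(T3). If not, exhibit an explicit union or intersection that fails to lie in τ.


τ IS a topology on X.

Axiom (T1): ∅ ∈ τ? Yes; X ∈ τ? Yes.
Axiom (T2/T3): check pairwise unions and intersections of members of τ.
All pairwise intersections and unions checked — each lies in τ. Therefore τ satisfies (T1), (T2), (T3): it IS a topology on X.


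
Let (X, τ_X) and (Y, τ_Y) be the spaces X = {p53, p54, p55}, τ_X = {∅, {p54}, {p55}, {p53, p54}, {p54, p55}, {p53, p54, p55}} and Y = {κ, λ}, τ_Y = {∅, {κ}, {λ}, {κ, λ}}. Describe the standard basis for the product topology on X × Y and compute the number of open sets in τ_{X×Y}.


Basis B = {∅ × ∅, {p54} × {κ}, {p54} × {λ}, {p55} × {κ}, {p55} × {λ}, {p53, p54} × {κ}, {p53, p54} × {λ}, {p54} × {κ, λ}, {p54, p55} × {κ}, {p54, p55} × {λ}, {p55} × {κ, λ}, {p53, p54, p55} × {κ}, {p53, p54, p55} × {λ}, {p53, p54} × {κ, λ}, {p54, p55} × {κ, λ}, {p53, p54, p55} × {κ, λ}}; |τ_{X×Y}| = 36.

Enumerate products U × V with U ∈ τ_X, V ∈ τ_Y (deduplicated):
  ∅ × ∅ = {} (∅)
  {p54} × {κ} = {(p54,κ)}
  {p54} × {λ} = {(p54,λ)}
  {p55} × {κ} = {(p55,κ)}
  {p55} × {λ} = {(p55,λ)}
  {p53, p54} × {κ} = {(p53,κ), (p54,κ)}
  {p53, p54} × {λ} = {(p53,λ), (p54,λ)}
  {p54} × {κ, λ} = {(p54,κ), (p54,λ)}
  {p54, p55} × {κ} = {(p54,κ), (p55,κ)}
  {p54, p55} × {λ} = {(p54,λ), (p55,λ)}
  {p55} × {κ, λ} = {(p55,κ), (p55,λ)}
  {p53, p54, p55} × {κ} = {(p53,κ), (p54,κ), (p55,κ)}
  {p53, p54, p55} × {λ} = {(p53,λ), (p54,λ), (p55,λ)}
  {p53, p54} × {κ, λ} = {(p53,κ), (p53,λ), (p54,κ), (p54,λ)}
  {p54, p55} × {κ, λ} = {(p54,κ), (p54,λ), (p55,κ), (p55,λ)}
  {p53, p54, p55} × {κ, λ} = {(p53,κ), (p53,λ), (p54,κ), (p54,λ), (p55,κ), (p55,λ)}
These 16 distinct sets form the basis B.
Close under arbitrary unions to get τ_{X×Y}; counting gives |τ_{X×Y}| = 36.


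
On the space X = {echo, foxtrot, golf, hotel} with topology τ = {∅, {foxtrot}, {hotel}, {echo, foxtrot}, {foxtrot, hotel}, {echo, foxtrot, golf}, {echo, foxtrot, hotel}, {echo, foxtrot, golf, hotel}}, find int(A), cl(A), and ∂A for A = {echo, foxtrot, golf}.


int(A) = {echo, foxtrot, golf}, cl(A) = {echo, foxtrot, golf}, ∂A = ∅.

Closed sets in (X, τ) are complements of opens:
  closed(X, τ) = {∅, {golf}, {hotel}, {echo, golf}, {golf, hotel}, {echo, foxtrot, golf}, {echo, golf, hotel}, {echo, foxtrot, golf, hotel}}.
int(A) = ⋃ {U ∈ τ : U ⊆ A}. Opens contained in A: ∅, {foxtrot}, {echo, foxtrot}, {echo, foxtrot, golf}.
Taking the union of these: int(A) = {echo, foxtrot, golf}.
cl(A) = ⋂ {C closed : A ⊆ C}. Closed sets containing A: {echo, foxtrot, golf}, {echo, foxtrot, golf, hotel}.
Intersecting these: cl(A) = {echo, foxtrot, golf}.
∂A = cl(A) ∖ int(A) = {echo, foxtrot, golf} ∖ {echo, foxtrot, golf} = ∅.


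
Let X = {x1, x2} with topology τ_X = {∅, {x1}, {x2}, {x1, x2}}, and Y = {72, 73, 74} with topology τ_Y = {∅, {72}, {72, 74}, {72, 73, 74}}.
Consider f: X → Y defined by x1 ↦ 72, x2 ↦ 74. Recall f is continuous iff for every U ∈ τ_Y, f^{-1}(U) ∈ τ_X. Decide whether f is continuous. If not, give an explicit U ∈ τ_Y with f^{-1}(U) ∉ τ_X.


f IS continuous.

Compute f^{-1}(U) for each U ∈ τ_Y:
  U = ∅: f^{-1}(U) = ∅ ∈ τ_X ✓.
  U = {72}: f^{-1}(U) = {x1} ∈ τ_X ✓.
  U = {72, 74}: f^{-1}(U) = {x1, x2} ∈ τ_X ✓.
  U = {72, 73, 74}: f^{-1}(U) = {x1, x2} ∈ τ_X ✓.
Every preimage lies in τ_X, so f IS continuous.


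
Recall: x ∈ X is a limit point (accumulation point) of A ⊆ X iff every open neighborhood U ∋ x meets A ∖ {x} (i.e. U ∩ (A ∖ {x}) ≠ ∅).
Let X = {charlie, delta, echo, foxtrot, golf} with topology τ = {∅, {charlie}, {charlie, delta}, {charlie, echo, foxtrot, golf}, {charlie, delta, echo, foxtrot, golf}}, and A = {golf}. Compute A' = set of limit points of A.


A' = {echo, foxtrot}

For each x ∈ X, list the open sets U ∈ τ with x ∈ U, then check whether U ∩ (A ∖ {x}) ≠ ∅ for every such U.
  x = charlie: open {charlie} ∋ x has {charlie} ∩ (A ∖ {charlie}) = ∅, so x is NOT a limit point.
  x = delta: open {charlie, delta} ∋ x has {charlie, delta} ∩ (A ∖ {delta}) = ∅, so x is NOT a limit point.
  x = echo: opens ∋ x are {charlie, echo, foxtrot, golf}, {charlie, delta, echo, foxtrot, golf}; each meets A ∖ {echo}, so x IS a limit point.
  x = foxtrot: opens ∋ x are {charlie, echo, foxtrot, golf}, {charlie, delta, echo, foxtrot, golf}; each meets A ∖ {foxtrot}, so x IS a limit point.
  x = golf: open {charlie, echo, foxtrot, golf} ∋ x has {charlie, echo, foxtrot, golf} ∩ (A ∖ {golf}) = ∅, so x is NOT a limit point.
Collecting: A' = {echo, foxtrot}.


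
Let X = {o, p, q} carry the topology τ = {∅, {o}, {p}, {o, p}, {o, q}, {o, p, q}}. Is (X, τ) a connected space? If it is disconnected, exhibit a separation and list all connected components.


(X, τ) is disconnected; components = [{p}, {o, q}].

Find clopen sets (U ∈ τ with X ∖ U ∈ τ):
  U = ∅, X ∖ U = {o, p, q} — both open, so U is clopen.
  U = {p}, X ∖ U = {o, q} — both open, so U is clopen.
  U = {o, q}, X ∖ U = {p} — both open, so U is clopen.
  U = {o, p, q}, X ∖ U = ∅ — both open, so U is clopen.
Nontrivial clopen(s) exist: e.g. {p}. So (X, τ) is disconnected.
Compute connected components by grouping points that agree on all clopens:
  component: {p}
  component: {o, q}


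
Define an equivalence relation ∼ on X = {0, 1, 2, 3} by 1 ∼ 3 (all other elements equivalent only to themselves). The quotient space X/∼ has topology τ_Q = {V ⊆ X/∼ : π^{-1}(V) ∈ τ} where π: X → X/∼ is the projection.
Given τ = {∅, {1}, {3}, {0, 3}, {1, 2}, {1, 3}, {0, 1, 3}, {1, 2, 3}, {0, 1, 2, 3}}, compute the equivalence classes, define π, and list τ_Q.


X/∼ = {[0], [1=3], [2]}; |τ_Q| = 5.

Equivalence classes: [0], [1=3], [2].
Quotient map π: X → X/∼ sends 0 ↦ [0], 1 ↦ [1=3], 2 ↦ [2], 3 ↦ [1=3].
For each subset V ⊆ X/∼, compute π^{-1}(V) ⊆ X and check whether π^{-1}(V) ∈ τ. V is open in τ_Q iff π^{-1}(V) ∈ τ.
  V = {}: π^{-1}(V) = ∅ ∈ τ ✓.
  V = {[0]}: π^{-1}(V) = {0} ∉ τ ✗.
  V = {[1=3]}: π^{-1}(V) = {1, 3} ∈ τ ✓.
  V = {[0], [1=3]}: π^{-1}(V) = {0, 1, 3} ∈ τ ✓.
  V = {[2]}: π^{-1}(V) = {2} ∉ τ ✗.
  V = {[0], [2]}: π^{-1}(V) = {0, 2} ∉ τ ✗.
  V = {[1=3], [2]}: π^{-1}(V) = {1, 2, 3} ∈ τ ✓.
  V = {[0], [1=3], [2]}: π^{-1}(V) = {0, 1, 2, 3} ∈ τ ✓.
Open sets in the quotient: τ_Q = {{}, {[1=3]}, {[0], [1=3]}, {[1=3], [2]}, {[0], [1=3], [2]}} (5 elements).


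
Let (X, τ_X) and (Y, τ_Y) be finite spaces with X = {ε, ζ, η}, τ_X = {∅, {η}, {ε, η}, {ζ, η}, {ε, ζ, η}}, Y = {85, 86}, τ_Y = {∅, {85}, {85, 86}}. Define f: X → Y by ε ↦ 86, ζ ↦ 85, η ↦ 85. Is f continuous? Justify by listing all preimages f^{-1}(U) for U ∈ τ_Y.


f IS continuous.

Compute f^{-1}(U) for each U ∈ τ_Y:
  U = ∅: f^{-1}(U) = ∅ ∈ τ_X ✓.
  U = {85}: f^{-1}(U) = {ζ, η} ∈ τ_X ✓.
  U = {85, 86}: f^{-1}(U) = {ε, ζ, η} ∈ τ_X ✓.
Every preimage lies in τ_X, so f IS continuous.


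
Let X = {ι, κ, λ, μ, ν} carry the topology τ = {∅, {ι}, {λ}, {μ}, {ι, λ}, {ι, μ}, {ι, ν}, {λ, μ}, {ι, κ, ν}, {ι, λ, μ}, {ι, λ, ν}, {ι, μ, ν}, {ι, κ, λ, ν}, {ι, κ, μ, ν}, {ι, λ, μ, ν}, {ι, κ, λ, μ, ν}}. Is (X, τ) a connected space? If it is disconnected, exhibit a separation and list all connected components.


(X, τ) is disconnected; components = [{λ}, {μ}, {ι, κ, ν}].

Find clopen sets (U ∈ τ with X ∖ U ∈ τ):
  U = ∅, X ∖ U = {ι, κ, λ, μ, ν} — both open, so U is clopen.
  U = {λ}, X ∖ U = {ι, κ, μ, ν} — both open, so U is clopen.
  U = {μ}, X ∖ U = {ι, κ, λ, ν} — both open, so U is clopen.
  U = {λ, μ}, X ∖ U = {ι, κ, ν} — both open, so U is clopen.
  U = {ι, κ, ν}, X ∖ U = {λ, μ} — both open, so U is clopen.
  U = {ι, κ, λ, ν}, X ∖ U = {μ} — both open, so U is clopen.
  U = {ι, κ, μ, ν}, X ∖ U = {λ} — both open, so U is clopen.
  U = {ι, κ, λ, μ, ν}, X ∖ U = ∅ — both open, so U is clopen.
Nontrivial clopen(s) exist: e.g. {ι, κ, μ, ν}. So (X, τ) is disconnected.
Compute connected components by grouping points that agree on all clopens:
  component: {λ}
  component: {μ}
  component: {ι, κ, ν}


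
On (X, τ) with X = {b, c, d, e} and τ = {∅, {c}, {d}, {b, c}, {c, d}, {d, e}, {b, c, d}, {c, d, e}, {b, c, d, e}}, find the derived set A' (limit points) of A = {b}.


A' = ∅

For each x ∈ X, list the open sets U ∈ τ with x ∈ U, then check whether U ∩ (A ∖ {x}) ≠ ∅ for every such U.
  x = b: open {b, c} ∋ x has {b, c} ∩ (A ∖ {b}) = ∅, so x is NOT a limit point.
  x = c: open {c} ∋ x has {c} ∩ (A ∖ {c}) = ∅, so x is NOT a limit point.
  x = d: open {d} ∋ x has {d} ∩ (A ∖ {d}) = ∅, so x is NOT a limit point.
  x = e: open {d, e} ∋ x has {d, e} ∩ (A ∖ {e}) = ∅, so x is NOT a limit point.
Collecting: A' = ∅.


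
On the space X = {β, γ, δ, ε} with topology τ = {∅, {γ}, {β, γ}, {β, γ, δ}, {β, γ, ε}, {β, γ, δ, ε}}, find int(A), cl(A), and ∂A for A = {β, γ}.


int(A) = {β, γ}, cl(A) = {β, γ, δ, ε}, ∂A = {δ, ε}.

Closed sets in (X, τ) are complements of opens:
  closed(X, τ) = {∅, {δ}, {ε}, {δ, ε}, {β, δ, ε}, {β, γ, δ, ε}}.
int(A) = ⋃ {U ∈ τ : U ⊆ A}. Opens contained in A: ∅, {γ}, {β, γ}.
Taking the union of these: int(A) = {β, γ}.
cl(A) = ⋂ {C closed : A ⊆ C}. Closed sets containing A: {β, γ, δ, ε}.
Intersecting these: cl(A) = {β, γ, δ, ε}.
∂A = cl(A) ∖ int(A) = {β, γ, δ, ε} ∖ {β, γ} = {δ, ε}.


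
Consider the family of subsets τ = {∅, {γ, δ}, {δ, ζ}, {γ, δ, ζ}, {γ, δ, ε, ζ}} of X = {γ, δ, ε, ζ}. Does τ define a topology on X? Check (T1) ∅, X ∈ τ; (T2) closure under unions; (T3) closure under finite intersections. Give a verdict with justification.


τ is NOT a topology on X.

Axiom (T1): ∅ ∈ τ? Yes; X ∈ τ? Yes.
Axiom (T2/T3): check pairwise unions and intersections of members of τ.
Counterexample for (T3): {γ, δ} ∩ {δ, ζ} = {δ} ∉ τ. Therefore τ is NOT a topology.


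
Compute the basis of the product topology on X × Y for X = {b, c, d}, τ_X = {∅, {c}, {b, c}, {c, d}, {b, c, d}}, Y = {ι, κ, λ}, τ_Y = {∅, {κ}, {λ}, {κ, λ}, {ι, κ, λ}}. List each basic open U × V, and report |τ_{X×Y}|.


Basis B = {∅ × ∅, {c} × {κ}, {c} × {λ}, {b, c} × {κ}, {b, c} × {λ}, {c} × {κ, λ}, {c, d} × {κ}, {c, d} × {λ}, {b, c, d} × {κ}, {b, c, d} × {λ}, {c} × {ι, κ, λ}, {b, c} × {κ, λ}, {c, d} × {κ, λ}, {b, c} × {ι, κ, λ}, {b, c, d} × {κ, λ}, {c, d} × {ι, κ, λ}, {b, c, d} × {ι, κ, λ}}; |τ_{X×Y}| = 50.

Enumerate products U × V with U ∈ τ_X, V ∈ τ_Y (deduplicated):
  ∅ × ∅ = {} (∅)
  {c} × {κ} = {(c,κ)}
  {c} × {λ} = {(c,λ)}
  {b, c} × {κ} = {(b,κ), (c,κ)}
  {b, c} × {λ} = {(b,λ), (c,λ)}
  {c} × {κ, λ} = {(c,κ), (c,λ)}
  {c, d} × {κ} = {(c,κ), (d,κ)}
  {c, d} × {λ} = {(c,λ), (d,λ)}
  {b, c, d} × {κ} = {(b,κ), (c,κ), (d,κ)}
  {b, c, d} × {λ} = {(b,λ), (c,λ), (d,λ)}
  {c} × {ι, κ, λ} = {(c,ι), (c,κ), (c,λ)}
  {b, c} × {κ, λ} = {(b,κ), (b,λ), (c,κ), (c,λ)}
  {c, d} × {κ, λ} = {(c,κ), (c,λ), (d,κ), (d,λ)}
  {b, c} × {ι, κ, λ} = {(b,ι), (b,κ), (b,λ), (c,ι), (c,κ), (c,λ)}
  {b, c, d} × {κ, λ} = {(b,κ), (b,λ), (c,κ), (c,λ), (d,κ), (d,λ)}
  {c, d} × {ι, κ, λ} = {(c,ι), (c,κ), (c,λ), (d,ι), (d,κ), (d,λ)}
  {b, c, d} × {ι, κ, λ} = {(b,ι), (b,κ), (b,λ), (c,ι), (c,κ), (c,λ), (d,ι), (d,κ), (d,λ)}
These 17 distinct sets form the basis B.
Close under arbitrary unions to get τ_{X×Y}; counting gives |τ_{X×Y}| = 50.


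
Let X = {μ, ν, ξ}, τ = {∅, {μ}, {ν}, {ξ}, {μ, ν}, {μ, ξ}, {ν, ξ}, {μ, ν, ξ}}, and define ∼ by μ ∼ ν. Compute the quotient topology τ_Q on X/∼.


X/∼ = {[μ=ν], [ξ]}; |τ_Q| = 4.

Equivalence classes: [μ=ν], [ξ].
Quotient map π: X → X/∼ sends μ ↦ [μ=ν], ν ↦ [μ=ν], ξ ↦ [ξ].
For each subset V ⊆ X/∼, compute π^{-1}(V) ⊆ X and check whether π^{-1}(V) ∈ τ. V is open in τ_Q iff π^{-1}(V) ∈ τ.
  V = {}: π^{-1}(V) = ∅ ∈ τ ✓.
  V = {[μ=ν]}: π^{-1}(V) = {μ, ν} ∈ τ ✓.
  V = {[ξ]}: π^{-1}(V) = {ξ} ∈ τ ✓.
  V = {[μ=ν], [ξ]}: π^{-1}(V) = {μ, ν, ξ} ∈ τ ✓.
Open sets in the quotient: τ_Q = {{}, {[μ=ν]}, {[ξ]}, {[μ=ν], [ξ]}} (4 elements).


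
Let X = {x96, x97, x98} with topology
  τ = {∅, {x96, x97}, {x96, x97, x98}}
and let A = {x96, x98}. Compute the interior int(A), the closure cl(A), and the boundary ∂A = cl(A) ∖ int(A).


int(A) = ∅, cl(A) = {x96, x97, x98}, ∂A = {x96, x97, x98}.

Closed sets in (X, τ) are complements of opens:
  closed(X, τ) = {∅, {x98}, {x96, x97, x98}}.
int(A) = ⋃ {U ∈ τ : U ⊆ A}. Opens contained in A: ∅.
Taking the union of these: int(A) = ∅.
cl(A) = ⋂ {C closed : A ⊆ C}. Closed sets containing A: {x96, x97, x98}.
Intersecting these: cl(A) = {x96, x97, x98}.
∂A = cl(A) ∖ int(A) = {x96, x97, x98} ∖ ∅ = {x96, x97, x98}.


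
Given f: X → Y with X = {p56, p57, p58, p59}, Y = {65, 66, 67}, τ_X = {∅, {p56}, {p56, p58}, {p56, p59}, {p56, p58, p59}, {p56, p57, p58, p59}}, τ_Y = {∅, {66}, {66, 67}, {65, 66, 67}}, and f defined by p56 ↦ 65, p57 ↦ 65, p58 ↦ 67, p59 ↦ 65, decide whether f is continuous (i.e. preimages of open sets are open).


f is NOT continuous.

Compute f^{-1}(U) for each U ∈ τ_Y:
  U = ∅: f^{-1}(U) = ∅ ∈ τ_X ✓.
  U = {66}: f^{-1}(U) = ∅ ∈ τ_X ✓.
  U = {66, 67}: f^{-1}(U) = {p58} ∉ τ_X ✗.
  U = {65, 66, 67}: f^{-1}(U) = {p56, p57, p58, p59} ∈ τ_X ✓.
Found U = {66, 67} with f^{-1}(U) = {p58} not in τ_X. Therefore f is NOT continuous.


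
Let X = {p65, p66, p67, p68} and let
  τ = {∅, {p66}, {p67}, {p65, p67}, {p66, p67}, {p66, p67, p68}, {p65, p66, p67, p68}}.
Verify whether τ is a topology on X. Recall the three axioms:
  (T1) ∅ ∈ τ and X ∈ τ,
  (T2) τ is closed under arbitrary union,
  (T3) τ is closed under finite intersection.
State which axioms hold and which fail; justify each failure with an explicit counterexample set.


τ is NOT a topology on X.

Axiom (T1): ∅ ∈ τ? Yes; X ∈ τ? Yes.
Axiom (T2/T3): check pairwise unions and intersections of members of τ.
Counterexample for (T2): {p66} ∪ {p65, p67} = {p65, p66, p67} ∉ τ. Therefore τ is NOT a topology.


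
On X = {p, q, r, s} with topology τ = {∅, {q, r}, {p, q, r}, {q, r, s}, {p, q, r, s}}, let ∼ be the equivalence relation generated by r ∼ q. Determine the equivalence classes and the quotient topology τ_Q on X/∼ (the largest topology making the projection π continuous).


X/∼ = {[p], [q=r], [s]}; |τ_Q| = 5.

Equivalence classes: [p], [q=r], [s].
Quotient map π: X → X/∼ sends p ↦ [p], q ↦ [q=r], r ↦ [q=r], s ↦ [s].
For each subset V ⊆ X/∼, compute π^{-1}(V) ⊆ X and check whether π^{-1}(V) ∈ τ. V is open in τ_Q iff π^{-1}(V) ∈ τ.
  V = {}: π^{-1}(V) = ∅ ∈ τ ✓.
  V = {[p]}: π^{-1}(V) = {p} ∉ τ ✗.
  V = {[q=r]}: π^{-1}(V) = {q, r} ∈ τ ✓.
  V = {[p], [q=r]}: π^{-1}(V) = {p, q, r} ∈ τ ✓.
  V = {[s]}: π^{-1}(V) = {s} ∉ τ ✗.
  V = {[p], [s]}: π^{-1}(V) = {p, s} ∉ τ ✗.
  V = {[q=r], [s]}: π^{-1}(V) = {q, r, s} ∈ τ ✓.
  V = {[p], [q=r], [s]}: π^{-1}(V) = {p, q, r, s} ∈ τ ✓.
Open sets in the quotient: τ_Q = {{}, {[q=r]}, {[p], [q=r]}, {[q=r], [s]}, {[p], [q=r], [s]}} (5 elements).


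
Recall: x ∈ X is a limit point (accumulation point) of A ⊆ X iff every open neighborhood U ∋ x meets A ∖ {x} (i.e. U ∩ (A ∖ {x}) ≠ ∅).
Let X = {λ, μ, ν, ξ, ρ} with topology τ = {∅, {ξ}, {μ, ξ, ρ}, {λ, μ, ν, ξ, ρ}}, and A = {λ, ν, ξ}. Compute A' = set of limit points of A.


A' = {λ, μ, ν, ρ}

For each x ∈ X, list the open sets U ∈ τ with x ∈ U, then check whether U ∩ (A ∖ {x}) ≠ ∅ for every such U.
  x = λ: opens ∋ x are {λ, μ, ν, ξ, ρ}; each meets A ∖ {λ}, so x IS a limit point.
  x = μ: opens ∋ x are {μ, ξ, ρ}, {λ, μ, ν, ξ, ρ}; each meets A ∖ {μ}, so x IS a limit point.
  x = ν: opens ∋ x are {λ, μ, ν, ξ, ρ}; each meets A ∖ {ν}, so x IS a limit point.
  x = ξ: open {ξ} ∋ x has {ξ} ∩ (A ∖ {ξ}) = ∅, so x is NOT a limit point.
  x = ρ: opens ∋ x are {μ, ξ, ρ}, {λ, μ, ν, ξ, ρ}; each meets A ∖ {ρ}, so x IS a limit point.
Collecting: A' = {λ, μ, ν, ρ}.


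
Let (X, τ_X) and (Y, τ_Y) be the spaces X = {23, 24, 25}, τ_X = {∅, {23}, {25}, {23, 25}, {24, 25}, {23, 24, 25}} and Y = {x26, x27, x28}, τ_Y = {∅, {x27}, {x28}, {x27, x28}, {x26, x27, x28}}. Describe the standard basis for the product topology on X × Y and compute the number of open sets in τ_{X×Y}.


Basis B = {∅ × ∅, {23} × {x27}, {23} × {x28}, {25} × {x27}, {25} × {x28}, {23} × {x27, x28}, {23, 25} × {x27}, {23, 25} × {x28}, {24, 25} × {x27}, {24, 25} × {x28}, {25} × {x27, x28}, {23} × {x26, x27, x28}, {23, 24, 25} × {x27}, {23, 24, 25} × {x28}, {25} × {x26, x27, x28}, {23, 25} × {x27, x28}, {24, 25} × {x27, x28}, {23, 25} × {x26, x27, x28}, {23, 24, 25} × {x27, x28}, {24, 25} × {x26, x27, x28}, {23, 24, 25} × {x26, x27, x28}}; |τ_{X×Y}| = 70.

Enumerate products U × V with U ∈ τ_X, V ∈ τ_Y (deduplicated):
  ∅ × ∅ = {} (∅)
  {23} × {x27} = {(23,x27)}
  {23} × {x28} = {(23,x28)}
  {25} × {x27} = {(25,x27)}
  {25} × {x28} = {(25,x28)}
  {23} × {x27, x28} = {(23,x27), (23,x28)}
  {23, 25} × {x27} = {(23,x27), (25,x27)}
  {23, 25} × {x28} = {(23,x28), (25,x28)}
  {24, 25} × {x27} = {(24,x27), (25,x27)}
  {24, 25} × {x28} = {(24,x28), (25,x28)}
  {25} × {x27, x28} = {(25,x27), (25,x28)}
  {23} × {x26, x27, x28} = {(23,x26), (23,x27), (23,x28)}
  {23, 24, 25} × {x27} = {(23,x27), (24,x27), (25,x27)}
  {23, 24, 25} × {x28} = {(23,x28), (24,x28), (25,x28)}
  {25} × {x26, x27, x28} = {(25,x26), (25,x27), (25,x28)}
  {23, 25} × {x27, x28} = {(23,x27), (23,x28), (25,x27), (25,x28)}
  {24, 25} × {x27, x28} = {(24,x27), (24,x28), (25,x27), (25,x28)}
  {23, 25} × {x26, x27, x28} = {(23,x26), (23,x27), (23,x28), (25,x26), (25,x27), (25,x28)}
  {23, 24, 25} × {x27, x28} = {(23,x27), (23,x28), (24,x27), (24,x28), (25,x27), (25,x28)}
  {24, 25} × {x26, x27, x28} = {(24,x26), (24,x27), (24,x28), (25,x26), (25,x27), (25,x28)}
  {23, 24, 25} × {x26, x27, x28} = {(23,x26), (23,x27), (23,x28), (24,x26), (24,x27), (24,x28), (25,x26), (25,x27), (25,x28)}
These 21 distinct sets form the basis B.
Close under arbitrary unions to get τ_{X×Y}; counting gives |τ_{X×Y}| = 70.


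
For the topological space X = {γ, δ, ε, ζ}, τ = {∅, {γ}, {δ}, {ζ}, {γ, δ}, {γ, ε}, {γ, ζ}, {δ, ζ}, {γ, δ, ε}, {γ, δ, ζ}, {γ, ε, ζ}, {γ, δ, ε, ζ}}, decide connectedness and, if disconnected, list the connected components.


(X, τ) is disconnected; components = [{δ}, {ζ}, {γ, ε}].

Find clopen sets (U ∈ τ with X ∖ U ∈ τ):
  U = ∅, X ∖ U = {γ, δ, ε, ζ} — both open, so U is clopen.
  U = {δ}, X ∖ U = {γ, ε, ζ} — both open, so U is clopen.
  U = {ζ}, X ∖ U = {γ, δ, ε} — both open, so U is clopen.
  U = {γ, ε}, X ∖ U = {δ, ζ} — both open, so U is clopen.
  U = {δ, ζ}, X ∖ U = {γ, ε} — both open, so U is clopen.
  U = {γ, δ, ε}, X ∖ U = {ζ} — both open, so U is clopen.
  U = {γ, ε, ζ}, X ∖ U = {δ} — both open, so U is clopen.
  U = {γ, δ, ε, ζ}, X ∖ U = ∅ — both open, so U is clopen.
Nontrivial clopen(s) exist: e.g. {γ, δ, ε}. So (X, τ) is disconnected.
Compute connected components by grouping points that agree on all clopens:
  component: {δ}
  component: {ζ}
  component: {γ, ε}


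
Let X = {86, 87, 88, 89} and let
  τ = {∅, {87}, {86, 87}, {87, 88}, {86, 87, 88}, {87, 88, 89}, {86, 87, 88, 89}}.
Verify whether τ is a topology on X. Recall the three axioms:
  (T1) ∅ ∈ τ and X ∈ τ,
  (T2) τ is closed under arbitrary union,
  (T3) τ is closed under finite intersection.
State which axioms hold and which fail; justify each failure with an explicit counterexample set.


τ IS a topology on X.

Axiom (T1): ∅ ∈ τ? Yes; X ∈ τ? Yes.
Axiom (T2/T3): check pairwise unions and intersections of members of τ.
All pairwise intersections and unions checked — each lies in τ. Therefore τ satisfies (T1), (T2), (T3): it IS a topology on X.


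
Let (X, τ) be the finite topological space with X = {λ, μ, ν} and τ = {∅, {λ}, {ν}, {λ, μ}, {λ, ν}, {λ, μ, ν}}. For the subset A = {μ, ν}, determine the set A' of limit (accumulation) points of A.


A' = ∅

For each x ∈ X, list the open sets U ∈ τ with x ∈ U, then check whether U ∩ (A ∖ {x}) ≠ ∅ for every such U.
  x = λ: open {λ} ∋ x has {λ} ∩ (A ∖ {λ}) = ∅, so x is NOT a limit point.
  x = μ: open {λ, μ} ∋ x has {λ, μ} ∩ (A ∖ {μ}) = ∅, so x is NOT a limit point.
  x = ν: open {ν} ∋ x has {ν} ∩ (A ∖ {ν}) = ∅, so x is NOT a limit point.
Collecting: A' = ∅.


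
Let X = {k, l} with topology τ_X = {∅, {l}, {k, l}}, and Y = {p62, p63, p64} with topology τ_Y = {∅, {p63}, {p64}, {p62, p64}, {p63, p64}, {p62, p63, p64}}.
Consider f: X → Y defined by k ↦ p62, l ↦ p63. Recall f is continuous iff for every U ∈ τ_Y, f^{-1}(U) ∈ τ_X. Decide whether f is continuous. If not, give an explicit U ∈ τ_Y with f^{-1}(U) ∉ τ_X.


f is NOT continuous.

Compute f^{-1}(U) for each U ∈ τ_Y:
  U = ∅: f^{-1}(U) = ∅ ∈ τ_X ✓.
  U = {p63}: f^{-1}(U) = {l} ∈ τ_X ✓.
  U = {p64}: f^{-1}(U) = ∅ ∈ τ_X ✓.
  U = {p62, p64}: f^{-1}(U) = {k} ∉ τ_X ✗.
  U = {p63, p64}: f^{-1}(U) = {l} ∈ τ_X ✓.
  U = {p62, p63, p64}: f^{-1}(U) = {k, l} ∈ τ_X ✓.
Found U = {p62, p64} with f^{-1}(U) = {k} not in τ_X. Therefore f is NOT continuous.


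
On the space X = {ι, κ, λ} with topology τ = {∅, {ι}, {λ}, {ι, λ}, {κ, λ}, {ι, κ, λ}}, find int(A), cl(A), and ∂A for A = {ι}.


int(A) = {ι}, cl(A) = {ι}, ∂A = ∅.

Closed sets in (X, τ) are complements of opens:
  closed(X, τ) = {∅, {ι}, {κ}, {ι, κ}, {κ, λ}, {ι, κ, λ}}.
int(A) = ⋃ {U ∈ τ : U ⊆ A}. Opens contained in A: ∅, {ι}.
Taking the union of these: int(A) = {ι}.
cl(A) = ⋂ {C closed : A ⊆ C}. Closed sets containing A: {ι}, {ι, κ}, {ι, κ, λ}.
Intersecting these: cl(A) = {ι}.
∂A = cl(A) ∖ int(A) = {ι} ∖ {ι} = ∅.


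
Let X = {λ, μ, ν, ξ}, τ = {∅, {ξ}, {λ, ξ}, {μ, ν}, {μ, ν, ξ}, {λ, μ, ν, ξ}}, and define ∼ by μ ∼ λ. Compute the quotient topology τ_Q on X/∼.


X/∼ = {[λ=μ], [ν], [ξ]}; |τ_Q| = 3.

Equivalence classes: [λ=μ], [ν], [ξ].
Quotient map π: X → X/∼ sends λ ↦ [λ=μ], μ ↦ [λ=μ], ν ↦ [ν], ξ ↦ [ξ].
For each subset V ⊆ X/∼, compute π^{-1}(V) ⊆ X and check whether π^{-1}(V) ∈ τ. V is open in τ_Q iff π^{-1}(V) ∈ τ.
  V = {}: π^{-1}(V) = ∅ ∈ τ ✓.
  V = {[λ=μ]}: π^{-1}(V) = {λ, μ} ∉ τ ✗.
  V = {[ν]}: π^{-1}(V) = {ν} ∉ τ ✗.
  V = {[λ=μ], [ν]}: π^{-1}(V) = {λ, μ, ν} ∉ τ ✗.
  V = {[ξ]}: π^{-1}(V) = {ξ} ∈ τ ✓.
  V = {[λ=μ], [ξ]}: π^{-1}(V) = {λ, μ, ξ} ∉ τ ✗.
  V = {[ν], [ξ]}: π^{-1}(V) = {ν, ξ} ∉ τ ✗.
  V = {[λ=μ], [ν], [ξ]}: π^{-1}(V) = {λ, μ, ν, ξ} ∈ τ ✓.
Open sets in the quotient: τ_Q = {{}, {[ξ]}, {[λ=μ], [ν], [ξ]}} (3 elements).


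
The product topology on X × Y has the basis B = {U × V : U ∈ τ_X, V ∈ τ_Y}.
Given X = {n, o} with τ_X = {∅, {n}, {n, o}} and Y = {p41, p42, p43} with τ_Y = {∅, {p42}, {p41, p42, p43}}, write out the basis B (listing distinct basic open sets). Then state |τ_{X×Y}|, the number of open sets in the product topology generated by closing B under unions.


Basis B = {∅ × ∅, {n} × {p42}, {n, o} × {p42}, {n} × {p41, p42, p43}, {n, o} × {p41, p42, p43}}; |τ_{X×Y}| = 6.

Enumerate products U × V with U ∈ τ_X, V ∈ τ_Y (deduplicated):
  ∅ × ∅ = {} (∅)
  {n} × {p42} = {(n,p42)}
  {n, o} × {p42} = {(n,p42), (o,p42)}
  {n} × {p41, p42, p43} = {(n,p41), (n,p42), (n,p43)}
  {n, o} × {p41, p42, p43} = {(n,p41), (n,p42), (n,p43), (o,p41), (o,p42), (o,p43)}
These 5 distinct sets form the basis B.
Close under arbitrary unions to get τ_{X×Y}; counting gives |τ_{X×Y}| = 6.


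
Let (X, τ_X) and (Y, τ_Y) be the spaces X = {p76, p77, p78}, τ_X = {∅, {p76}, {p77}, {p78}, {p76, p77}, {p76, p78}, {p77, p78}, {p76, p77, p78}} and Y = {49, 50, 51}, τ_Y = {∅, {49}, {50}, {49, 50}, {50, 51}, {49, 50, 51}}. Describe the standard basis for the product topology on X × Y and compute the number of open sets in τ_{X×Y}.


Basis B = {∅ × ∅, {p76} × {49}, {p76} × {50}, {p77} × {49}, {p77} × {50}, {p78} × {49}, {p78} × {50}, {p76} × {49, 50}, {p76, p77} × {49}, {p76, p78} × {49}, {p76} × {50, 51}, {p76, p77} × {50}, {p76, p78} × {50}, {p77} × {49, 50}, {p77, p78} × {49}, {p77} × {50, 51}, {p77, p78} × {50}, {p78} × {49, 50}, {p78} × {50, 51}, {p76} × {49, 50, 51}, {p76, p77, p78} × {49}, {p76, p77, p78} × {50}, {p77} × {49, 50, 51}, {p78} × {49, 50, 51}, {p76, p77} × {49, 50}, {p76, p78} × {49, 50}, {p76, p77} × {50, 51}, {p76, p78} × {50, 51}, {p77, p78} × {49, 50}, {p77, p78} × {50, 51}, {p76, p77} × {49, 50, 51}, {p76, p78} × {49, 50, 51}, {p76, p77, p78} × {49, 50}, {p76, p77, p78} × {50, 51}, {p77, p78} × {49, 50, 51}, {p76, p77, p78} × {49, 50, 51}}; |τ_{X×Y}| = 216.

Enumerate products U × V with U ∈ τ_X, V ∈ τ_Y (deduplicated):
  ∅ × ∅ = {} (∅)
  {p76} × {49} = {(p76,49)}
  {p76} × {50} = {(p76,50)}
  {p77} × {49} = {(p77,49)}
  {p77} × {50} = {(p77,50)}
  {p78} × {49} = {(p78,49)}
  {p78} × {50} = {(p78,50)}
  {p76} × {49, 50} = {(p76,49), (p76,50)}
  {p76, p77} × {49} = {(p76,49), (p77,49)}
  {p76, p78} × {49} = {(p76,49), (p78,49)}
  {p76} × {50, 51} = {(p76,50), (p76,51)}
  {p76, p77} × {50} = {(p76,50), (p77,50)}
  {p76, p78} × {50} = {(p76,50), (p78,50)}
  {p77} × {49, 50} = {(p77,49), (p77,50)}
  {p77, p78} × {49} = {(p77,49), (p78,49)}
  {p77} × {50, 51} = {(p77,50), (p77,51)}
  {p77, p78} × {50} = {(p77,50), (p78,50)}
  {p78} × {49, 50} = {(p78,49), (p78,50)}
  {p78} × {50, 51} = {(p78,50), (p78,51)}
  {p76} × {49, 50, 51} = {(p76,49), (p76,50), (p76,51)}
  {p76, p77, p78} × {49} = {(p76,49), (p77,49), (p78,49)}
  {p76, p77, p78} × {50} = {(p76,50), (p77,50), (p78,50)}
  {p77} × {49, 50, 51} = {(p77,49), (p77,50), (p77,51)}
  {p78} × {49, 50, 51} = {(p78,49), (p78,50), (p78,51)}
  {p76, p77} × {49, 50} = {(p76,49), (p76,50), (p77,49), (p77,50)}
  {p76, p78} × {49, 50} = {(p76,49), (p76,50), (p78,49), (p78,50)}
  {p76, p77} × {50, 51} = {(p76,50), (p76,51), (p77,50), (p77,51)}
  {p76, p78} × {50, 51} = {(p76,50), (p76,51), (p78,50), (p78,51)}
  {p77, p78} × {49, 50} = {(p77,49), (p77,50), (p78,49), (p78,50)}
  {p77, p78} × {50, 51} = {(p77,50), (p77,51), (p78,50), (p78,51)}
  {p76, p77} × {49, 50, 51} = {(p76,49), (p76,50), (p76,51), (p77,49), (p77,50), (p77,51)}
  {p76, p78} × {49, 50, 51} = {(p76,49), (p76,50), (p76,51), (p78,49), (p78,50), (p78,51)}
  {p76, p77, p78} × {49, 50} = {(p76,49), (p76,50), (p77,49), (p77,50), (p78,49), (p78,50)}
  {p76, p77, p78} × {50, 51} = {(p76,50), (p76,51), (p77,50), (p77,51), (p78,50), (p78,51)}
  {p77, p78} × {49, 50, 51} = {(p77,49), (p77,50), (p77,51), (p78,49), (p78,50), (p78,51)}
  {p76, p77, p78} × {49, 50, 51} = {(p76,49), (p76,50), (p76,51), (p77,49), (p77,50), (p77,51), (p78,49), (p78,50), (p78,51)}
These 36 distinct sets form the basis B.
Close under arbitrary unions to get τ_{X×Y}; counting gives |τ_{X×Y}| = 216.


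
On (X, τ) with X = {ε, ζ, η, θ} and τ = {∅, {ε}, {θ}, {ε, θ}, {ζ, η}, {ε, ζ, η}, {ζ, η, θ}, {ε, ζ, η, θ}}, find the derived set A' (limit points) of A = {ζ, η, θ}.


A' = {ζ, η}

For each x ∈ X, list the open sets U ∈ τ with x ∈ U, then check whether U ∩ (A ∖ {x}) ≠ ∅ for every such U.
  x = ε: open {ε} ∋ x has {ε} ∩ (A ∖ {ε}) = ∅, so x is NOT a limit point.
  x = ζ: opens ∋ x are {ζ, η}, {ε, ζ, η}, {ζ, η, θ}, {ε, ζ, η, θ}; each meets A ∖ {ζ}, so x IS a limit point.
  x = η: opens ∋ x are {ζ, η}, {ε, ζ, η}, {ζ, η, θ}, {ε, ζ, η, θ}; each meets A ∖ {η}, so x IS a limit point.
  x = θ: open {θ} ∋ x has {θ} ∩ (A ∖ {θ}) = ∅, so x is NOT a limit point.
Collecting: A' = {ζ, η}.


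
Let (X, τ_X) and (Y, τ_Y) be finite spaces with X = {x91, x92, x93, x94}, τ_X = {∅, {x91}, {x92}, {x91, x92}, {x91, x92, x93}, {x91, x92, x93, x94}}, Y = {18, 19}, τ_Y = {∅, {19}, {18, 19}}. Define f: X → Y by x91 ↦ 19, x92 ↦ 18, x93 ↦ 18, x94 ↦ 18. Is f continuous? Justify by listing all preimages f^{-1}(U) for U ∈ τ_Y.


f IS continuous.

Compute f^{-1}(U) for each U ∈ τ_Y:
  U = ∅: f^{-1}(U) = ∅ ∈ τ_X ✓.
  U = {19}: f^{-1}(U) = {x91} ∈ τ_X ✓.
  U = {18, 19}: f^{-1}(U) = {x91, x92, x93, x94} ∈ τ_X ✓.
Every preimage lies in τ_X, so f IS continuous.


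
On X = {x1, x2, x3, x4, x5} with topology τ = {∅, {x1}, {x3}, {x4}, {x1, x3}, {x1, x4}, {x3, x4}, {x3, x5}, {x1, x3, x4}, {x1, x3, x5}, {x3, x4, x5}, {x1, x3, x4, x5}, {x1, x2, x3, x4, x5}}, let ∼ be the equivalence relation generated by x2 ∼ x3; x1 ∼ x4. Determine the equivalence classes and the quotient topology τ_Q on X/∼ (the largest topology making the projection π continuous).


X/∼ = {[x1=x4], [x2=x3], [x5]}; |τ_Q| = 3.

Equivalence classes: [x1=x4], [x2=x3], [x5].
Quotient map π: X → X/∼ sends x1 ↦ [x1=x4], x2 ↦ [x2=x3], x3 ↦ [x2=x3], x4 ↦ [x1=x4], x5 ↦ [x5].
For each subset V ⊆ X/∼, compute π^{-1}(V) ⊆ X and check whether π^{-1}(V) ∈ τ. V is open in τ_Q iff π^{-1}(V) ∈ τ.
  V = {}: π^{-1}(V) = ∅ ∈ τ ✓.
  V = {[x1=x4]}: π^{-1}(V) = {x1, x4} ∈ τ ✓.
  V = {[x2=x3]}: π^{-1}(V) = {x2, x3} ∉ τ ✗.
  V = {[x1=x4], [x2=x3]}: π^{-1}(V) = {x1, x2, x3, x4} ∉ τ ✗.
  V = {[x5]}: π^{-1}(V) = {x5} ∉ τ ✗.
  V = {[x1=x4], [x5]}: π^{-1}(V) = {x1, x4, x5} ∉ τ ✗.
  V = {[x2=x3], [x5]}: π^{-1}(V) = {x2, x3, x5} ∉ τ ✗.
  V = {[x1=x4], [x2=x3], [x5]}: π^{-1}(V) = {x1, x2, x3, x4, x5} ∈ τ ✓.
Open sets in the quotient: τ_Q = {{}, {[x1=x4]}, {[x1=x4], [x2=x3], [x5]}} (3 elements).


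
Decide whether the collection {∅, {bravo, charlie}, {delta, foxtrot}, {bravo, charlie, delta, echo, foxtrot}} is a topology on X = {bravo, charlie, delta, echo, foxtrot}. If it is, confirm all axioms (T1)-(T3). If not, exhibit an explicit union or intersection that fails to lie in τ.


τ is NOT a topology on X.

Axiom (T1): ∅ ∈ τ? Yes; X ∈ τ? Yes.
Axiom (T2/T3): check pairwise unions and intersections of members of τ.
Counterexample for (T2): {bravo, charlie} ∪ {delta, foxtrot} = {bravo, charlie, delta, foxtrot} ∉ τ. Therefore τ is NOT a topology.


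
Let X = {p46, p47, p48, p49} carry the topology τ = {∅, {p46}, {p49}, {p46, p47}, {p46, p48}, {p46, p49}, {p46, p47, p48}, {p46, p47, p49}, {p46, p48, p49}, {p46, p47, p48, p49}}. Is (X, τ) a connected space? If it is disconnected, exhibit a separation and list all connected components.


(X, τ) is disconnected; components = [{p49}, {p46, p47, p48}].

Find clopen sets (U ∈ τ with X ∖ U ∈ τ):
  U = ∅, X ∖ U = {p46, p47, p48, p49} — both open, so U is clopen.
  U = {p49}, X ∖ U = {p46, p47, p48} — both open, so U is clopen.
  U = {p46, p47, p48}, X ∖ U = {p49} — both open, so U is clopen.
  U = {p46, p47, p48, p49}, X ∖ U = ∅ — both open, so U is clopen.
Nontrivial clopen(s) exist: e.g. {p46, p47, p48}. So (X, τ) is disconnected.
Compute connected components by grouping points that agree on all clopens:
  component: {p49}
  component: {p46, p47, p48}


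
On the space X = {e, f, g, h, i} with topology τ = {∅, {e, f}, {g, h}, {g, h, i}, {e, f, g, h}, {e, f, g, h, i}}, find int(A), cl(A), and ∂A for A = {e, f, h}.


int(A) = {e, f}, cl(A) = {e, f, g, h, i}, ∂A = {g, h, i}.

Closed sets in (X, τ) are complements of opens:
  closed(X, τ) = {∅, {i}, {e, f}, {e, f, i}, {g, h, i}, {e, f, g, h, i}}.
int(A) = ⋃ {U ∈ τ : U ⊆ A}. Opens contained in A: ∅, {e, f}.
Taking the union of these: int(A) = {e, f}.
cl(A) = ⋂ {C closed : A ⊆ C}. Closed sets containing A: {e, f, g, h, i}.
Intersecting these: cl(A) = {e, f, g, h, i}.
∂A = cl(A) ∖ int(A) = {e, f, g, h, i} ∖ {e, f} = {g, h, i}.


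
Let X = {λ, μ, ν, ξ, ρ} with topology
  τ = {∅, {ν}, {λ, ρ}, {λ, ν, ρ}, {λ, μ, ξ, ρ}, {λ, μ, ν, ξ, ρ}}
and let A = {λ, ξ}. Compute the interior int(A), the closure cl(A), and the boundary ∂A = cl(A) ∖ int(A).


int(A) = ∅, cl(A) = {λ, μ, ξ, ρ}, ∂A = {λ, μ, ξ, ρ}.

Closed sets in (X, τ) are complements of opens:
  closed(X, τ) = {∅, {ν}, {μ, ξ}, {μ, ν, ξ}, {λ, μ, ξ, ρ}, {λ, μ, ν, ξ, ρ}}.
int(A) = ⋃ {U ∈ τ : U ⊆ A}. Opens contained in A: ∅.
Taking the union of these: int(A) = ∅.
cl(A) = ⋂ {C closed : A ⊆ C}. Closed sets containing A: {λ, μ, ξ, ρ}, {λ, μ, ν, ξ, ρ}.
Intersecting these: cl(A) = {λ, μ, ξ, ρ}.
∂A = cl(A) ∖ int(A) = {λ, μ, ξ, ρ} ∖ ∅ = {λ, μ, ξ, ρ}.
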